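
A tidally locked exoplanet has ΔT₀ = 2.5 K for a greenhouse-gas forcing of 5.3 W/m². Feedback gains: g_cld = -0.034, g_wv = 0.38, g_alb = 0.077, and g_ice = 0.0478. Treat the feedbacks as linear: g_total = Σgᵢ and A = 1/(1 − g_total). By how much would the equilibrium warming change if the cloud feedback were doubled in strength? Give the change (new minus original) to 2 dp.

Original: g = 0.4708, ΔT = 2.5/(1−0.4708) = 4.7241 K.
With doubled cloud: g' = 0.4368, ΔT' = 2.5/(1−0.4368) = 4.4389 K.
Change = 4.4389 − 4.7241 = -0.29 K.

-0.29 K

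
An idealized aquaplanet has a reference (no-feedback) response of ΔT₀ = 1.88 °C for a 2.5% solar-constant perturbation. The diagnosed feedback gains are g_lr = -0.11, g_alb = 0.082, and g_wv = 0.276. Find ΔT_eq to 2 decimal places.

2.50 °C

Total gain g = -0.11 + 0.082 + 0.276 = 0.248.
Amplification A = 1/(1 − 0.248) = 1.33.
ΔT = 1.88 × 1.33 = 2.50 °C.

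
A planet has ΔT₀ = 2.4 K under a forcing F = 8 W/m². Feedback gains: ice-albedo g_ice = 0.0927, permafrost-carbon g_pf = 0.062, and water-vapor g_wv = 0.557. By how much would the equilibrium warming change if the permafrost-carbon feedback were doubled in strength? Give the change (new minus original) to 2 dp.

Original: g = 0.7117, ΔT = 2.4/(1−0.7117) = 8.3247 K.
With doubled permafrost-carbon: g' = 0.7737, ΔT' = 2.4/(1−0.7737) = 10.6054 K.
Change = 10.6054 − 8.3247 = 2.28 K.

2.28 K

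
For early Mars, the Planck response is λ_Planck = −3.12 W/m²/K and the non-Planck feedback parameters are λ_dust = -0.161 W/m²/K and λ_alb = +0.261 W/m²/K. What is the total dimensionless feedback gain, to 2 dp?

Convert to gains: g_dust = -0.161/3.12 = -0.0516; g_alb = 0.261/3.12 = 0.08365.
Total gain g = 0.03205.

0.03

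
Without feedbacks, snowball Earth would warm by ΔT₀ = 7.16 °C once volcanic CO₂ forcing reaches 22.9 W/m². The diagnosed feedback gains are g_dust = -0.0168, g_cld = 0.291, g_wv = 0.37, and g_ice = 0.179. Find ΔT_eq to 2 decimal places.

40.50 °C

Total gain g = -0.0168 + 0.291 + 0.37 + 0.179 = 0.8232.
Amplification A = 1/(1 − 0.8232) = 5.656.
ΔT = 7.16 × 5.656 = 40.50 °C.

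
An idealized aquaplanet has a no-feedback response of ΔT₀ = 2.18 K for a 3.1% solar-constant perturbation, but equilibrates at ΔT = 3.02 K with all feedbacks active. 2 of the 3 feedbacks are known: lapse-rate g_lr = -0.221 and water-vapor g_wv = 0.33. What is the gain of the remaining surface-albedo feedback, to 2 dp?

Amplification A = ΔT/ΔT₀ = 3.02/2.18 = 1.385.
Total gain g = 1 − 1/A = 1 − 1/1.385 = 0.278.
Known gains sum to -0.221 + 0.33 = 0.109.
g_alb = 0.278 − 0.109 = 0.17.

0.17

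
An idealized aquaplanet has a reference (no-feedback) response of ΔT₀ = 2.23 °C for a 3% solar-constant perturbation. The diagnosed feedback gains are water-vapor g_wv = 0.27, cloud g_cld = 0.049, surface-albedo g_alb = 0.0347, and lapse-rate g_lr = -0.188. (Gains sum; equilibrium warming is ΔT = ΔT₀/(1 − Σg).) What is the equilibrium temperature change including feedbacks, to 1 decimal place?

Total gain g = 0.27 + 0.049 + 0.0347 − 0.188 = 0.1657.
Amplification A = 1/(1 − 0.1657) = 1.199.
ΔT = 2.23 × 1.199 = 2.7 °C.

2.7 °C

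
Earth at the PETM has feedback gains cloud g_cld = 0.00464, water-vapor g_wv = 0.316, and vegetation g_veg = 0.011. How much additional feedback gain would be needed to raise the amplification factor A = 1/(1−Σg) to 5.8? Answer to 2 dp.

Current total gain = 0.33164.
Target gain for A = 5.8: g* = 1 − 1/5.8 = 0.8276.
Additional gain needed = 0.8276 − 0.33164 = 0.50.

0.50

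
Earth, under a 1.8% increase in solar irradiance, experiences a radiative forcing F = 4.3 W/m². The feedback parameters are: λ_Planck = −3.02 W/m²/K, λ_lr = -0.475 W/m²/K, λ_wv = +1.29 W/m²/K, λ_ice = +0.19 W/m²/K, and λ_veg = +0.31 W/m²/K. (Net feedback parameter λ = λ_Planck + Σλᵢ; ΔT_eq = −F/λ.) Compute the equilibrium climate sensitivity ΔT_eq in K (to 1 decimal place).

Net feedback parameter λ = (−3.02) + (-0.475) + (+1.29) + (+0.19) + (+0.31) = -1.705 W/m²/K.
ΔT = −F/λ = −4.3/(-1.705) = 2.5 K.

2.5 K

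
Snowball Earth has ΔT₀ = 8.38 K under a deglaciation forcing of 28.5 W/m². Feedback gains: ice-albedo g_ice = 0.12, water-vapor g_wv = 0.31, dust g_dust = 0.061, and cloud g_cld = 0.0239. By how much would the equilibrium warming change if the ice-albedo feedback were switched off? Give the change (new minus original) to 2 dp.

Original: g = 0.5149, ΔT = 8.38/(1−0.5149) = 17.2748 K.
Without ice-albedo: g' = 0.3949, ΔT' = 8.38/(1−0.3949) = 13.8490 K.
Change = 13.8490 − 17.2748 = -3.43 K.

-3.43 K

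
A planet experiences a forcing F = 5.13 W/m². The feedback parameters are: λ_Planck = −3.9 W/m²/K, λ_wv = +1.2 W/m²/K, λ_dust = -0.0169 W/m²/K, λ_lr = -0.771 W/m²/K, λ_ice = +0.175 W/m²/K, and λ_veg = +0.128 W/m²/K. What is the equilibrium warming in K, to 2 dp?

Net feedback parameter λ = (−3.9) + (+1.2) + (-0.0169) + (-0.771) + (+0.175) + (+0.128) = -3.1849 W/m²/K.
ΔT = −F/λ = −5.13/(-3.1849) = 1.61 K.

1.61 K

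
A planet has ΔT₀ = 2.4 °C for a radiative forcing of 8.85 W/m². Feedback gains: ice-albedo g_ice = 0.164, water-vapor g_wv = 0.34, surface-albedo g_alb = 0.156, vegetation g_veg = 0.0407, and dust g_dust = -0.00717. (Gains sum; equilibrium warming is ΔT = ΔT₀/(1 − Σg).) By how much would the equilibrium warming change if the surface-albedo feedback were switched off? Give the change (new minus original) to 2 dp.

-2.64 °C

Original: g = 0.69353, ΔT = 2.4/(1−0.69353) = 7.8311 °C.
Without surface-albedo: g' = 0.53753, ΔT' = 2.4/(1−0.53753) = 5.1895 °C.
Change = 5.1895 − 7.8311 = -2.64 °C.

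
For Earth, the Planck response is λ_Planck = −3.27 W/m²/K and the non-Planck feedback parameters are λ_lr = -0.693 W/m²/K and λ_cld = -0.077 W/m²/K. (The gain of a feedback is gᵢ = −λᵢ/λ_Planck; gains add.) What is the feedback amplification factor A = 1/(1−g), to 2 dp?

Convert to gains: g_lr = -0.693/3.27 = -0.2119; g_cld = -0.077/3.27 = -0.02355.
Total gain g = -0.23545.
A = 1/(1 + 0.23545) = 0.81.

0.81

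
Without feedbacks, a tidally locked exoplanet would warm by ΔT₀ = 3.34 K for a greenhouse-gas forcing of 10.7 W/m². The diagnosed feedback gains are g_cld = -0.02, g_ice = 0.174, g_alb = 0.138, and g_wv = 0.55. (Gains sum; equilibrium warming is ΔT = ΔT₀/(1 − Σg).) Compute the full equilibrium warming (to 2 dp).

21.14 K

Total gain g = -0.02 + 0.174 + 0.138 + 0.55 = 0.842.
Amplification A = 1/(1 − 0.842) = 6.329.
ΔT = 3.34 × 6.329 = 21.14 K.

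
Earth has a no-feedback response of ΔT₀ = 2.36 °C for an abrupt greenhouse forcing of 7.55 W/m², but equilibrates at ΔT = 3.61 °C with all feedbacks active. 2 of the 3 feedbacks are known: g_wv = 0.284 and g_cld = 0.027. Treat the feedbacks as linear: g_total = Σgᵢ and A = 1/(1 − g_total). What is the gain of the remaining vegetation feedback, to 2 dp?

Amplification A = ΔT/ΔT₀ = 3.61/2.36 = 1.53.
Total gain g = 1 − 1/A = 1 − 1/1.53 = 0.3464.
Known gains sum to 0.284 + 0.027 = 0.311.
g_veg = 0.3464 − 0.311 = 0.04.

0.04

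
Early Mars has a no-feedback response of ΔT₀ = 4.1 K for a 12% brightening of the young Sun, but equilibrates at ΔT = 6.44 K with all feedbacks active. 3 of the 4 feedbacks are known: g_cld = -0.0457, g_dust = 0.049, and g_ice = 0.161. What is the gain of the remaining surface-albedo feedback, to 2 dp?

0.20

Amplification A = ΔT/ΔT₀ = 6.44/4.1 = 1.571.
Total gain g = 1 − 1/A = 1 − 1/1.571 = 0.3635.
Known gains sum to -0.0457 + 0.049 + 0.161 = 0.1643.
g_alb = 0.3635 − 0.1643 = 0.20.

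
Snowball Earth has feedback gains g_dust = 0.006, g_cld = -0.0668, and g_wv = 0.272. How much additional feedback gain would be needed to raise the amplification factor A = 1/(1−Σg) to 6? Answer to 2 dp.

Current total gain = 0.2112.
Target gain for A = 6: g* = 1 − 1/6 = 0.8333.
Additional gain needed = 0.8333 − 0.2112 = 0.62.

0.62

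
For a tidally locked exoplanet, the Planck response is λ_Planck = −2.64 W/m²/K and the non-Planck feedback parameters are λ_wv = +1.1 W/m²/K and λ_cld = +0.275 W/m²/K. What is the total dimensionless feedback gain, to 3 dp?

0.521

Convert to gains: g_wv = 1.1/2.64 = 0.4167; g_cld = 0.275/2.64 = 0.1042.
Total gain g = 0.5209.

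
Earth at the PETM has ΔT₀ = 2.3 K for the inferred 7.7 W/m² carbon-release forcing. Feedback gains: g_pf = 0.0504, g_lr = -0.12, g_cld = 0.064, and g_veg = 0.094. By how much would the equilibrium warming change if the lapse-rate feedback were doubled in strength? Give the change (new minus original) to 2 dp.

-0.29 K

Original: g = 0.0884, ΔT = 2.3/(1−0.0884) = 2.5230 K.
With doubled lapse-rate: g' = -0.0316, ΔT' = 2.3/(1+0.0316) = 2.2295 K.
Change = 2.2295 − 2.5230 = -0.29 K.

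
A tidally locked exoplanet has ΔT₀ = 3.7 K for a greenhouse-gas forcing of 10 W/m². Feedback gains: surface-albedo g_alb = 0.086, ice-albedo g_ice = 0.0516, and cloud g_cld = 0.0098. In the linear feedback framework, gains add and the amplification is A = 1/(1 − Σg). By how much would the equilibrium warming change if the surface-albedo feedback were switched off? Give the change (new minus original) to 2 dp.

-0.40 K

Original: g = 0.1474, ΔT = 3.7/(1−0.1474) = 4.3397 K.
Without surface-albedo: g' = 0.0614, ΔT' = 3.7/(1−0.0614) = 3.9420 K.
Change = 3.9420 − 4.3397 = -0.40 K.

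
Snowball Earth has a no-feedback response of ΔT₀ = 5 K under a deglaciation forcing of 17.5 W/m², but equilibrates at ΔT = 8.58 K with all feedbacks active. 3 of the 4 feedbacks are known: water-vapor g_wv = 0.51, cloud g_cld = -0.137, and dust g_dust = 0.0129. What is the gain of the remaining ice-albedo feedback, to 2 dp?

Amplification A = ΔT/ΔT₀ = 8.58/5 = 1.716.
Total gain g = 1 − 1/A = 1 − 1/1.716 = 0.4172.
Known gains sum to 0.51 − 0.137 + 0.0129 = 0.3859.
g_ice = 0.4172 − 0.3859 = 0.03.

0.03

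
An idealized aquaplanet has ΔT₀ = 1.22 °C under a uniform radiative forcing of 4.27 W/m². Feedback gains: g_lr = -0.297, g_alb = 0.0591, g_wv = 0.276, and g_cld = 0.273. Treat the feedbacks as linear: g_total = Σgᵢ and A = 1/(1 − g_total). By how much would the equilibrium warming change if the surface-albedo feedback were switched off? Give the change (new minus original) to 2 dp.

-0.14 °C

Original: g = 0.3111, ΔT = 1.22/(1−0.3111) = 1.7709 °C.
Without surface-albedo: g' = 0.252, ΔT' = 1.22/(1−0.252) = 1.6310 °C.
Change = 1.6310 − 1.7709 = -0.14 °C.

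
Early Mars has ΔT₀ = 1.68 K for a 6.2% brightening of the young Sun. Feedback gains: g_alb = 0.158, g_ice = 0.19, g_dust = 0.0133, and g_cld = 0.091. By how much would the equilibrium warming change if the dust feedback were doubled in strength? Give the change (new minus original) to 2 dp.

Original: g = 0.4523, ΔT = 1.68/(1−0.4523) = 3.0674 K.
With doubled dust: g' = 0.4656, ΔT' = 1.68/(1−0.4656) = 3.1437 K.
Change = 3.1437 − 3.0674 = 0.08 K.

0.08 K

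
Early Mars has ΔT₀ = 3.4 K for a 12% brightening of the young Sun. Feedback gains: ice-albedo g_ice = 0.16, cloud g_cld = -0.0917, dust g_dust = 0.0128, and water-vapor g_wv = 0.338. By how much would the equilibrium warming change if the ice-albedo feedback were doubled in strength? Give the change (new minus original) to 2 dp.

Original: g = 0.4191, ΔT = 3.4/(1−0.4191) = 5.8530 K.
With doubled ice-albedo: g' = 0.5791, ΔT' = 3.4/(1−0.5791) = 8.0779 K.
Change = 8.0779 − 5.8530 = 2.22 K.

2.22 K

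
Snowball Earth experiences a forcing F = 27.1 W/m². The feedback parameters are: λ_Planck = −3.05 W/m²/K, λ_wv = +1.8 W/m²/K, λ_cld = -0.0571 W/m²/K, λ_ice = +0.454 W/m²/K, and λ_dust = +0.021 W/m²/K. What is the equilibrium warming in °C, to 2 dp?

Net feedback parameter λ = (−3.05) + (+1.8) + (-0.0571) + (+0.454) + (+0.021) = -0.8321 W/m²/K.
ΔT = −F/λ = −27.1/(-0.8321) = 32.57 °C.

32.57 °C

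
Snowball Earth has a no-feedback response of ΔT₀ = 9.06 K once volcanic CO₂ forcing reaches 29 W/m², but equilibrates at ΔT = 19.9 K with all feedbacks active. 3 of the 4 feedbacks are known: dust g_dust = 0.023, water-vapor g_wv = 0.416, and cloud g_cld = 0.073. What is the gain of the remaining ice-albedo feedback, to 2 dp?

0.03

Amplification A = ΔT/ΔT₀ = 19.9/9.06 = 2.196.
Total gain g = 1 − 1/A = 1 − 1/2.196 = 0.5446.
Known gains sum to 0.023 + 0.416 + 0.073 = 0.512.
g_ice = 0.5446 − 0.512 = 0.03.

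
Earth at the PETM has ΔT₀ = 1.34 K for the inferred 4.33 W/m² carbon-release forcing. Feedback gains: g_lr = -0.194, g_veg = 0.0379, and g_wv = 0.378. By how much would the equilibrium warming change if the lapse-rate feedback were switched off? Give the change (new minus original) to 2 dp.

Original: g = 0.2219, ΔT = 1.34/(1−0.2219) = 1.7221 K.
Without lapse-rate: g' = 0.4159, ΔT' = 1.34/(1−0.4159) = 2.2941 K.
Change = 2.2941 − 1.7221 = 0.57 K.

0.57 K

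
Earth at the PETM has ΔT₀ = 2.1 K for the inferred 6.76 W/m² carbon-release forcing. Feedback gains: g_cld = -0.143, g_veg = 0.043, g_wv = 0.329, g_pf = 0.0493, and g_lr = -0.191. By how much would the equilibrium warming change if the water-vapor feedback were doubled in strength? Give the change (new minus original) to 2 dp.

Original: g = 0.0873, ΔT = 2.1/(1−0.0873) = 2.3009 K.
With doubled water-vapor: g' = 0.4163, ΔT' = 2.1/(1−0.4163) = 3.5977 K.
Change = 3.5977 − 2.3009 = 1.30 K.

1.30 K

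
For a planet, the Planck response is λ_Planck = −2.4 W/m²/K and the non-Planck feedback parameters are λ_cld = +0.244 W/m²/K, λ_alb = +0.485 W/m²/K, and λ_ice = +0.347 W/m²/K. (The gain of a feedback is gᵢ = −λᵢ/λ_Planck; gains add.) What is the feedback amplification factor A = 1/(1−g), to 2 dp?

Convert to gains: g_cld = 0.244/2.4 = 0.1017; g_alb = 0.485/2.4 = 0.2021; g_ice = 0.347/2.4 = 0.1446.
Total gain g = 0.4484.
A = 1/(1 − 0.4484) = 1.81.

1.81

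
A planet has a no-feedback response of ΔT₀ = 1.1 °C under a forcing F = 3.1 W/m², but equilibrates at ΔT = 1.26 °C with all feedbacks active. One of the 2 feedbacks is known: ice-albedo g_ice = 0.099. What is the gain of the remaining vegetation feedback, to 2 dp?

0.03

Amplification A = ΔT/ΔT₀ = 1.26/1.1 = 1.145.
Total gain g = 1 − 1/A = 1 − 1/1.145 = 0.1266.
The known gain is 0.099.
g_veg = 0.1266 − 0.099 = 0.03.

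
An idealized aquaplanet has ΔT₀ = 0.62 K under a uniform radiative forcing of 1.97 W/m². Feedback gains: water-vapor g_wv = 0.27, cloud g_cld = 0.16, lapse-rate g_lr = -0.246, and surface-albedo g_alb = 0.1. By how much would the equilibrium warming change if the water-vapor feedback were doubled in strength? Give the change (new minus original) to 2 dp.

0.52 K

Original: g = 0.284, ΔT = 0.62/(1−0.284) = 0.8659 K.
With doubled water-vapor: g' = 0.554, ΔT' = 0.62/(1−0.554) = 1.3901 K.
Change = 1.3901 − 0.8659 = 0.52 K.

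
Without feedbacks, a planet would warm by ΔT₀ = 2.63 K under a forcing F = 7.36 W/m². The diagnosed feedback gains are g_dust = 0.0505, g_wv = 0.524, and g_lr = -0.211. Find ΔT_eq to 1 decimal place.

4.1 K

Total gain g = 0.0505 + 0.524 − 0.211 = 0.3635.
Amplification A = 1/(1 − 0.3635) = 1.571.
ΔT = 2.63 × 1.571 = 4.1 K.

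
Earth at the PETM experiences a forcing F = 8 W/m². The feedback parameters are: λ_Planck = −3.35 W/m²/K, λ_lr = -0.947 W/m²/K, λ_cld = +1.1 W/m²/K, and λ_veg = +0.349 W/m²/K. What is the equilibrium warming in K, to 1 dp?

2.8 K

Net feedback parameter λ = (−3.35) + (-0.947) + (+1.1) + (+0.349) = -2.848 W/m²/K.
ΔT = −F/λ = −8/(-2.848) = 2.8 K.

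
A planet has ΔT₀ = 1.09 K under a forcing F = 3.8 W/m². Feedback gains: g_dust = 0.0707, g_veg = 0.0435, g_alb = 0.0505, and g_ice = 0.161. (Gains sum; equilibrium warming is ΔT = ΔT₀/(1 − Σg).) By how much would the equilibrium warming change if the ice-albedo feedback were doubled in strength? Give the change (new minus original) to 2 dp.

0.51 K

Original: g = 0.3257, ΔT = 1.09/(1−0.3257) = 1.6165 K.
With doubled ice-albedo: g' = 0.4867, ΔT' = 1.09/(1−0.4867) = 2.1235 K.
Change = 2.1235 − 1.6165 = 0.51 K.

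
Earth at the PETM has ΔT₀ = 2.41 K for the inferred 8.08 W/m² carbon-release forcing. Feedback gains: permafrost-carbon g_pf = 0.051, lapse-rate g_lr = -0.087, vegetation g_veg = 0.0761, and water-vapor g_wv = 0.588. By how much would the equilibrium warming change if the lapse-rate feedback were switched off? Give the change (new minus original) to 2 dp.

1.98 K

Original: g = 0.6281, ΔT = 2.41/(1−0.6281) = 6.4802 K.
Without lapse-rate: g' = 0.7151, ΔT' = 2.41/(1−0.7151) = 8.4591 K.
Change = 8.4591 − 6.4802 = 1.98 K.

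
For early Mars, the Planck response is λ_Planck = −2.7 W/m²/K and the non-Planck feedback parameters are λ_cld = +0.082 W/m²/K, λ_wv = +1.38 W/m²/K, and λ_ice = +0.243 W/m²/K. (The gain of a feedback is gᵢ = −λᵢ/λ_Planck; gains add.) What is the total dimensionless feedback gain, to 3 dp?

Convert to gains: g_cld = 0.082/2.7 = 0.03037; g_wv = 1.38/2.7 = 0.5111; g_ice = 0.243/2.7 = 0.09.
Total gain g = 0.63147.

0.631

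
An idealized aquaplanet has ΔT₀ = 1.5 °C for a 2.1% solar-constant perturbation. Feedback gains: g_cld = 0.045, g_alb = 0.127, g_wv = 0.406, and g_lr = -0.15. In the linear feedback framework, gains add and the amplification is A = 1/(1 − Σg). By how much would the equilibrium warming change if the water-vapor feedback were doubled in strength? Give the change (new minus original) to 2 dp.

Original: g = 0.428, ΔT = 1.5/(1−0.428) = 2.6224 °C.
With doubled water-vapor: g' = 0.834, ΔT' = 1.5/(1−0.834) = 9.0361 °C.
Change = 9.0361 − 2.6224 = 6.41 °C.

6.41 °C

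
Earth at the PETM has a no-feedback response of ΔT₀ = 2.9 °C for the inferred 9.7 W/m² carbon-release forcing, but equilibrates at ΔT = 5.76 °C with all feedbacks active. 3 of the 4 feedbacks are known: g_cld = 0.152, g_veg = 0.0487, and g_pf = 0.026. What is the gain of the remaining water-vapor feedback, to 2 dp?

0.27

Amplification A = ΔT/ΔT₀ = 5.76/2.9 = 1.986.
Total gain g = 1 − 1/A = 1 − 1/1.986 = 0.4965.
Known gains sum to 0.152 + 0.0487 + 0.026 = 0.2267.
g_wv = 0.4965 − 0.2267 = 0.27.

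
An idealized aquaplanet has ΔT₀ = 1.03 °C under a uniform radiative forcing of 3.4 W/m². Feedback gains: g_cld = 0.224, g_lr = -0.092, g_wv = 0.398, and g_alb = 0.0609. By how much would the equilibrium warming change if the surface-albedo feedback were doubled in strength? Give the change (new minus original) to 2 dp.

Original: g = 0.5909, ΔT = 1.03/(1−0.5909) = 2.5177 °C.
With doubled surface-albedo: g' = 0.6518, ΔT' = 1.03/(1−0.6518) = 2.9581 °C.
Change = 2.9581 − 2.5177 = 0.44 °C.

0.44 °C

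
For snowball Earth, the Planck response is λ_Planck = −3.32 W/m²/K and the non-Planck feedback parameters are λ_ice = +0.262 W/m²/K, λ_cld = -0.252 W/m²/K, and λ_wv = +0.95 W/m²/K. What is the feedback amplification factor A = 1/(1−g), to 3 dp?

Convert to gains: g_ice = 0.262/3.32 = 0.07892; g_cld = -0.252/3.32 = -0.0759; g_wv = 0.95/3.32 = 0.2861.
Total gain g = 0.28912.
A = 1/(1 − 0.28912) = 1.407.

1.407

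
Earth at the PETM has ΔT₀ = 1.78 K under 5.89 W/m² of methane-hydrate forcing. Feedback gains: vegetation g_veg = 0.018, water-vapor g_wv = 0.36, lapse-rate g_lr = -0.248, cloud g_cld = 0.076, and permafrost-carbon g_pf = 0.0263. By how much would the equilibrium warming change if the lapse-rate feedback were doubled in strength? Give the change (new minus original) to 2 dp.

Original: g = 0.2323, ΔT = 1.78/(1−0.2323) = 2.3186 K.
With doubled lapse-rate: g' = -0.0157, ΔT' = 1.78/(1+0.0157) = 1.7525 K.
Change = 1.7525 − 2.3186 = -0.57 K.

-0.57 K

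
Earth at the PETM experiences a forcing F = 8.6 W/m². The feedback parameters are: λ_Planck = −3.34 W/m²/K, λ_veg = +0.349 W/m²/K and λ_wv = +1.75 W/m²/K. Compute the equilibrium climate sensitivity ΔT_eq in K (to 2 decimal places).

6.93 K

Net feedback parameter λ = (−3.34) + (+0.349) + (+1.75) = -1.241 W/m²/K.
ΔT = −F/λ = −8.6/(-1.241) = 6.93 K.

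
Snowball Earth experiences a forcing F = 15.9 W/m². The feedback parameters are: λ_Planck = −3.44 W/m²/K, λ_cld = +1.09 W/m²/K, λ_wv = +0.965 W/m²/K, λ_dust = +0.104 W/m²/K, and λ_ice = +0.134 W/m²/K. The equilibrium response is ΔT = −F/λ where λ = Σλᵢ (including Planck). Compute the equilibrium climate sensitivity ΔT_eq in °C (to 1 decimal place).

13.9 °C

Net feedback parameter λ = (−3.44) + (+1.09) + (+0.965) + (+0.104) + (+0.134) = -1.147 W/m²/K.
ΔT = −F/λ = −15.9/(-1.147) = 13.9 °C.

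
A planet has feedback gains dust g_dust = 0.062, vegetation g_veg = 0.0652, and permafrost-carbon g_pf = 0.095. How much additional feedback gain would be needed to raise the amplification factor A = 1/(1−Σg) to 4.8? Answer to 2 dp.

Current total gain = 0.2222.
Target gain for A = 4.8: g* = 1 − 1/4.8 = 0.7917.
Additional gain needed = 0.7917 − 0.2222 = 0.57.

0.57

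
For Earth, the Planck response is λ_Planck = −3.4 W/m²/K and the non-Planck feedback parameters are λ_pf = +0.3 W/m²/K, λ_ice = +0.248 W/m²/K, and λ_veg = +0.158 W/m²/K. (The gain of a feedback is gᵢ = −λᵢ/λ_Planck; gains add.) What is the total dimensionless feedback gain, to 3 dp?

0.208

Convert to gains: g_pf = 0.3/3.4 = 0.08824; g_ice = 0.248/3.4 = 0.07294; g_veg = 0.158/3.4 = 0.04647.
Total gain g = 0.20765.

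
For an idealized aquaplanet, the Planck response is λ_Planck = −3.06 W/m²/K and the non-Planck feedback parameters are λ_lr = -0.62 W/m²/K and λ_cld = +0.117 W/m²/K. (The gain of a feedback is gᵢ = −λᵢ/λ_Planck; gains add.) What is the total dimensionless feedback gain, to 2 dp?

Convert to gains: g_lr = -0.62/3.06 = -0.2026; g_cld = 0.117/3.06 = 0.03824.
Total gain g = -0.16436.

-0.16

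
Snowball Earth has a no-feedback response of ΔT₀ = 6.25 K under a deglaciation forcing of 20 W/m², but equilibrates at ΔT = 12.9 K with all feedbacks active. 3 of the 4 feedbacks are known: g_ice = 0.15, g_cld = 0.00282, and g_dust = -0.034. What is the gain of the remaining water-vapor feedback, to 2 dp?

0.40

Amplification A = ΔT/ΔT₀ = 12.9/6.25 = 2.064.
Total gain g = 1 − 1/A = 1 − 1/2.064 = 0.5155.
Known gains sum to 0.15 + 0.00282 − 0.034 = 0.11882.
g_wv = 0.5155 − 0.11882 = 0.40.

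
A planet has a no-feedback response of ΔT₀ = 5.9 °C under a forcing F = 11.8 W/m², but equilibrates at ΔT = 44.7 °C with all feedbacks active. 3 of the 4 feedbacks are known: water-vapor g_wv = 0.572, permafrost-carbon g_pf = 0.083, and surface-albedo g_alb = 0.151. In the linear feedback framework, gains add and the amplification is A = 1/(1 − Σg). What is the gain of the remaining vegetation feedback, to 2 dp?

Amplification A = ΔT/ΔT₀ = 44.7/5.9 = 7.576.
Total gain g = 1 − 1/A = 1 − 1/7.576 = 0.868.
Known gains sum to 0.572 + 0.083 + 0.151 = 0.806.
g_veg = 0.868 − 0.806 = 0.06.

0.06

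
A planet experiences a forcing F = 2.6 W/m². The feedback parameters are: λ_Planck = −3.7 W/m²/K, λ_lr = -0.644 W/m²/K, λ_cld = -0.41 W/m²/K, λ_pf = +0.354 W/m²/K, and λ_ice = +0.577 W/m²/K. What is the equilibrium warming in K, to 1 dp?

Net feedback parameter λ = (−3.7) + (-0.644) + (-0.41) + (+0.354) + (+0.577) = -3.823 W/m²/K.
ΔT = −F/λ = −2.6/(-3.823) = 0.7 K.

0.7 K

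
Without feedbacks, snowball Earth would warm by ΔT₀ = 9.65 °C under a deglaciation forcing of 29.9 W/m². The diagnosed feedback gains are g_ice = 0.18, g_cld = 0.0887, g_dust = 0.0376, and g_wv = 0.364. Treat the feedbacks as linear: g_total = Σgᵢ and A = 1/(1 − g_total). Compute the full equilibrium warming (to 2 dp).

29.27 °C

Total gain g = 0.18 + 0.0887 + 0.0376 + 0.364 = 0.6703.
Amplification A = 1/(1 − 0.6703) = 3.033.
ΔT = 9.65 × 3.033 = 29.27 °C.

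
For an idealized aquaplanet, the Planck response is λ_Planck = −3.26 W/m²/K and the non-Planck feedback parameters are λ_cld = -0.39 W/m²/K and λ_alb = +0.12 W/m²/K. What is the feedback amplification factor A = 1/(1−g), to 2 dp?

Convert to gains: g_cld = -0.39/3.26 = -0.1196; g_alb = 0.12/3.26 = 0.03681.
Total gain g = -0.08279.
A = 1/(1 + 0.08279) = 0.92.

0.92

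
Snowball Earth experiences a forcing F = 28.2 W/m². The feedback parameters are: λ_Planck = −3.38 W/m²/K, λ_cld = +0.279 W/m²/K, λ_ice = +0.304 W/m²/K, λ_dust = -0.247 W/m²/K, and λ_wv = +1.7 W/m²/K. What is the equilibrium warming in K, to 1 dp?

Net feedback parameter λ = (−3.38) + (+0.279) + (+0.304) + (-0.247) + (+1.7) = -1.344 W/m²/K.
ΔT = −F/λ = −28.2/(-1.344) = 21.0 K.

21.0 K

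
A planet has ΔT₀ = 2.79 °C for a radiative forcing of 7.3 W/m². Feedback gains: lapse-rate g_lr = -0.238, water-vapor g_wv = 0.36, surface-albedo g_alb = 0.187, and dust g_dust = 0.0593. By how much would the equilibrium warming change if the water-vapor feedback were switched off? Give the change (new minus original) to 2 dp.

-1.60 °C

Original: g = 0.3683, ΔT = 2.79/(1−0.3683) = 4.4167 °C.
Without water-vapor: g' = 0.0083, ΔT' = 2.79/(1−0.0083) = 2.8134 °C.
Change = 2.8134 − 4.4167 = -1.60 °C.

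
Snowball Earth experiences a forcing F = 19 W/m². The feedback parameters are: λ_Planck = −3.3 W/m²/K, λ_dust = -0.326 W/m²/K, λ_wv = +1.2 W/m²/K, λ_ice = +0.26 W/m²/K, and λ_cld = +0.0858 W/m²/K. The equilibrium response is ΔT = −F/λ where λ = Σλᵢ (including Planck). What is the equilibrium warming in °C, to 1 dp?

9.1 °C

Net feedback parameter λ = (−3.3) + (-0.326) + (+1.2) + (+0.26) + (+0.0858) = -2.0802 W/m²/K.
ΔT = −F/λ = −19/(-2.0802) = 9.1 °C.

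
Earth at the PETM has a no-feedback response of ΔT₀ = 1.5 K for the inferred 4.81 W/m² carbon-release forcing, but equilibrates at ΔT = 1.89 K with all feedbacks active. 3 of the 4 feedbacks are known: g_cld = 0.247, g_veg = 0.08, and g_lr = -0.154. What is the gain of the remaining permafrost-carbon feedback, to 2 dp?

0.03

Amplification A = ΔT/ΔT₀ = 1.89/1.5 = 1.26.
Total gain g = 1 − 1/A = 1 − 1/1.26 = 0.2063.
Known gains sum to 0.247 + 0.08 − 0.154 = 0.173.
g_pf = 0.2063 − 0.173 = 0.03.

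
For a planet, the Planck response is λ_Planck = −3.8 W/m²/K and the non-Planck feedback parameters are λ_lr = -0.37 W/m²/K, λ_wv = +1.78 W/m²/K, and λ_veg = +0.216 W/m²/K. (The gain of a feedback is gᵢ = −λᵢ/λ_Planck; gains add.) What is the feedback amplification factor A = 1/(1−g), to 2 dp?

1.75

Convert to gains: g_lr = -0.37/3.8 = -0.09737; g_wv = 1.78/3.8 = 0.4684; g_veg = 0.216/3.8 = 0.05684.
Total gain g = 0.42787.
A = 1/(1 − 0.42787) = 1.75.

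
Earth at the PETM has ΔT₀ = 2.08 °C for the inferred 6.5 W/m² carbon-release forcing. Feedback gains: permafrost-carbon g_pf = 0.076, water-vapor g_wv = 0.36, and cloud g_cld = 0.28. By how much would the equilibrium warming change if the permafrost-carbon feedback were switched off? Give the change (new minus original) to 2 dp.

-1.55 °C

Original: g = 0.716, ΔT = 2.08/(1−0.716) = 7.3239 °C.
Without permafrost-carbon: g' = 0.64, ΔT' = 2.08/(1−0.64) = 5.7778 °C.
Change = 5.7778 − 7.3239 = -1.55 °C.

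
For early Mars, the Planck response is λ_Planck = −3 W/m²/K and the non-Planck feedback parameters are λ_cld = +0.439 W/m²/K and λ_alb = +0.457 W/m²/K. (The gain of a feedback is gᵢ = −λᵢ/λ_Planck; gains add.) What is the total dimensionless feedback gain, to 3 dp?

Convert to gains: g_cld = 0.439/3 = 0.1463; g_alb = 0.457/3 = 0.1523.
Total gain g = 0.2986.

0.299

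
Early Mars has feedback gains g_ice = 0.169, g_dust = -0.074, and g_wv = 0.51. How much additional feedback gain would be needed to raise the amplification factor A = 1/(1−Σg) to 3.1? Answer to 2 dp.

Current total gain = 0.605.
Target gain for A = 3.1: g* = 1 − 1/3.1 = 0.6774.
Additional gain needed = 0.6774 − 0.605 = 0.07.

0.07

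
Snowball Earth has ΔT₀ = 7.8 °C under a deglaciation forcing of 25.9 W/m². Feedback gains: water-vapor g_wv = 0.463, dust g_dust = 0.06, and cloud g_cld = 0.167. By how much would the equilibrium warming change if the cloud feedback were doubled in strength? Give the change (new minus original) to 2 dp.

Original: g = 0.69, ΔT = 7.8/(1−0.69) = 25.1613 °C.
With doubled cloud: g' = 0.857, ΔT' = 7.8/(1−0.857) = 54.5455 °C.
Change = 54.5455 − 25.1613 = 29.38 °C.

29.38 °C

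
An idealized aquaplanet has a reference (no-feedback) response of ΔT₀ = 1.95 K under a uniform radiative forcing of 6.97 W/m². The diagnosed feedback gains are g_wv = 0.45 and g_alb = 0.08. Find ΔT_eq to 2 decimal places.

4.15 K

Total gain g = 0.45 + 0.08 = 0.53.
Amplification A = 1/(1 − 0.53) = 2.128.
ΔT = 1.95 × 2.128 = 4.15 K.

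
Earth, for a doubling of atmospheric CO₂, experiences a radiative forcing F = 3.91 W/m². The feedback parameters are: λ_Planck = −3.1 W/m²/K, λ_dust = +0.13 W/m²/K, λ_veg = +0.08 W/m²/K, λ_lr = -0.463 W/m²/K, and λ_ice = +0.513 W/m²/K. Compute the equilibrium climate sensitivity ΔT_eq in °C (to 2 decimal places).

1.38 °C

Net feedback parameter λ = (−3.1) + (+0.13) + (+0.08) + (-0.463) + (+0.513) = -2.84 W/m²/K.
ΔT = −F/λ = −3.91/(-2.84) = 1.38 °C.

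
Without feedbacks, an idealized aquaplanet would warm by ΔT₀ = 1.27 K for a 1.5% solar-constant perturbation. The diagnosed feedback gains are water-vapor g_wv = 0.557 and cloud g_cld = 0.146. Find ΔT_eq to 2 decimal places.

4.28 K

Total gain g = 0.557 + 0.146 = 0.703.
Amplification A = 1/(1 − 0.703) = 3.367.
ΔT = 1.27 × 3.367 = 4.28 K.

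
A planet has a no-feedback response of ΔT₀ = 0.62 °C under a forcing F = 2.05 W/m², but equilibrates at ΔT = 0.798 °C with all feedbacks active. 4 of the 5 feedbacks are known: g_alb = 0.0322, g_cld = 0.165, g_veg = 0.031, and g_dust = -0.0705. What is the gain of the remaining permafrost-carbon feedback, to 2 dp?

0.07

Amplification A = ΔT/ΔT₀ = 0.798/0.62 = 1.287.
Total gain g = 1 − 1/A = 1 − 1/1.287 = 0.223.
Known gains sum to 0.0322 + 0.165 + 0.031 − 0.0705 = 0.1577.
g_pf = 0.223 − 0.1577 = 0.07.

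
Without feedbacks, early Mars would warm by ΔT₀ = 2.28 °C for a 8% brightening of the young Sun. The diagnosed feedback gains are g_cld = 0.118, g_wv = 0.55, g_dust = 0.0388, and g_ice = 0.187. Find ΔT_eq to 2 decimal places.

Total gain g = 0.118 + 0.55 + 0.0388 + 0.187 = 0.8938.
Amplification A = 1/(1 − 0.8938) = 9.416.
ΔT = 2.28 × 9.416 = 21.47 °C.

21.47 °C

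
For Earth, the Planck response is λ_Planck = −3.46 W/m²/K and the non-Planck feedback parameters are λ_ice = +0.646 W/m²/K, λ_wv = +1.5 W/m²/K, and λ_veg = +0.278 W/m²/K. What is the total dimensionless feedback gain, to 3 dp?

Convert to gains: g_ice = 0.646/3.46 = 0.1867; g_wv = 1.5/3.46 = 0.4335; g_veg = 0.278/3.46 = 0.08035.
Total gain g = 0.70055.

0.701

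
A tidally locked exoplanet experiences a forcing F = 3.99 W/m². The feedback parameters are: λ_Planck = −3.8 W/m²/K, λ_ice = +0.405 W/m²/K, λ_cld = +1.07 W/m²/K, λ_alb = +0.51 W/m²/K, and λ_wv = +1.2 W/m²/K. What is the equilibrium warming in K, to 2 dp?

6.49 K

Net feedback parameter λ = (−3.8) + (+0.405) + (+1.07) + (+0.51) + (+1.2) = -0.615 W/m²/K.
ΔT = −F/λ = −3.99/(-0.615) = 6.49 K.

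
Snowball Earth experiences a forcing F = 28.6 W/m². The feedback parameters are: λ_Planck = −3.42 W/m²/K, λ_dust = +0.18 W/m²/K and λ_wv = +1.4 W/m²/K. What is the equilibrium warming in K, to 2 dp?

Net feedback parameter λ = (−3.42) + (+0.18) + (+1.4) = -1.84 W/m²/K.
ΔT = −F/λ = −28.6/(-1.84) = 15.54 K.

15.54 K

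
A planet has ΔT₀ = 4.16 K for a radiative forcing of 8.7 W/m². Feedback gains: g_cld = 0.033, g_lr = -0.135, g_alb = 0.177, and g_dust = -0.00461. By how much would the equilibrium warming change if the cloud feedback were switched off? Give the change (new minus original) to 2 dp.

Original: g = 0.07039, ΔT = 4.16/(1−0.07039) = 4.4750 K.
Without cloud: g' = 0.03739, ΔT' = 4.16/(1−0.03739) = 4.3216 K.
Change = 4.3216 − 4.4750 = -0.15 K.

-0.15 K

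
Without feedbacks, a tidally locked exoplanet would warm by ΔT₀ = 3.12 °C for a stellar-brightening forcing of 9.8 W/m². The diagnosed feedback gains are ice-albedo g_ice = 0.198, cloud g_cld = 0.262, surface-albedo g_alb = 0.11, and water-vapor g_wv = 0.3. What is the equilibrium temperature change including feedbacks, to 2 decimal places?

24.00 °C

Total gain g = 0.198 + 0.262 + 0.11 + 0.3 = 0.87.
Amplification A = 1/(1 − 0.87) = 7.692.
ΔT = 3.12 × 7.692 = 24.00 °C.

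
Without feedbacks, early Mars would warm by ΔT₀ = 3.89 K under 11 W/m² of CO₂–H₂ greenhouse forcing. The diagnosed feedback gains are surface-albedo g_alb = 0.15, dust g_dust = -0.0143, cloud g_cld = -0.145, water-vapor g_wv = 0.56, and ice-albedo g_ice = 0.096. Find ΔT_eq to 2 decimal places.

Total gain g = 0.15 − 0.0143 − 0.145 + 0.56 + 0.096 = 0.6467.
Amplification A = 1/(1 − 0.6467) = 2.83.
ΔT = 3.89 × 2.83 = 11.01 K.

11.01 K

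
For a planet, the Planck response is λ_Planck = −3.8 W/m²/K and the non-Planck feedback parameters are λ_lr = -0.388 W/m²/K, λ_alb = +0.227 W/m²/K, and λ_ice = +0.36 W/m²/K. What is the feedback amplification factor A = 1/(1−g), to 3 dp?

1.055

Convert to gains: g_lr = -0.388/3.8 = -0.1021; g_alb = 0.227/3.8 = 0.05974; g_ice = 0.36/3.8 = 0.09474.
Total gain g = 0.05238.
A = 1/(1 − 0.05238) = 1.055.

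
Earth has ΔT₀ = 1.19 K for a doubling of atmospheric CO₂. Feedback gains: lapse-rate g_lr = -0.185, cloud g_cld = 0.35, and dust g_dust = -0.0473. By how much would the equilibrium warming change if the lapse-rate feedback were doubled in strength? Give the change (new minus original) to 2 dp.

Original: g = 0.1177, ΔT = 1.19/(1−0.1177) = 1.3487 K.
With doubled lapse-rate: g' = -0.0673, ΔT' = 1.19/(1+0.0673) = 1.1150 K.
Change = 1.1150 − 1.3487 = -0.23 K.

-0.23 K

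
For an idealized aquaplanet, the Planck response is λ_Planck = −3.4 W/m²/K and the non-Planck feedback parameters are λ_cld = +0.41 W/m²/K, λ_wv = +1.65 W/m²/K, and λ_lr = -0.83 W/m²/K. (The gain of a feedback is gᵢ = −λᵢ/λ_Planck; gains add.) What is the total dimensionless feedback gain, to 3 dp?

0.362

Convert to gains: g_cld = 0.41/3.4 = 0.1206; g_wv = 1.65/3.4 = 0.4853; g_lr = -0.83/3.4 = -0.2441.
Total gain g = 0.3618.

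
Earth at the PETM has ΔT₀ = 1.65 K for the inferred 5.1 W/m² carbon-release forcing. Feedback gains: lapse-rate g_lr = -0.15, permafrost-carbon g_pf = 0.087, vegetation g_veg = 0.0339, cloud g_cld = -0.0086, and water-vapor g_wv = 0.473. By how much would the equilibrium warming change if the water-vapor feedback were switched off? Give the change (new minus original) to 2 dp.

-1.33 K

Original: g = 0.4353, ΔT = 1.65/(1−0.4353) = 2.9219 K.
Without water-vapor: g' = -0.0377, ΔT' = 1.65/(1+0.0377) = 1.5901 K.
Change = 1.5901 − 2.9219 = -1.33 K.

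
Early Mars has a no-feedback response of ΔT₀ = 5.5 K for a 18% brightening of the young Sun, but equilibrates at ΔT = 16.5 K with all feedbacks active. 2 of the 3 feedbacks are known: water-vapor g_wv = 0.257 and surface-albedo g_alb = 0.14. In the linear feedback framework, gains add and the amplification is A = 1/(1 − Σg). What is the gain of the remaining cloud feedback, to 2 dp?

0.27

Amplification A = ΔT/ΔT₀ = 16.5/5.5 = 3.
Total gain g = 1 − 1/A = 1 − 1/3 = 0.6667.
Known gains sum to 0.257 + 0.14 = 0.397.
g_cld = 0.6667 − 0.397 = 0.27.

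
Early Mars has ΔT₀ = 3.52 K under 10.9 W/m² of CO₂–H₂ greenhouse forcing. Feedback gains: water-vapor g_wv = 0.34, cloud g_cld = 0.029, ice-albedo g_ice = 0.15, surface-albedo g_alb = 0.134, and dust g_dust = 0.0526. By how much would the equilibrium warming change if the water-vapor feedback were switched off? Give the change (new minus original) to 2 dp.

Original: g = 0.7056, ΔT = 3.52/(1−0.7056) = 11.9565 K.
Without water-vapor: g' = 0.3656, ΔT' = 3.52/(1−0.3656) = 5.5485 K.
Change = 5.5485 − 11.9565 = -6.41 K.

-6.41 K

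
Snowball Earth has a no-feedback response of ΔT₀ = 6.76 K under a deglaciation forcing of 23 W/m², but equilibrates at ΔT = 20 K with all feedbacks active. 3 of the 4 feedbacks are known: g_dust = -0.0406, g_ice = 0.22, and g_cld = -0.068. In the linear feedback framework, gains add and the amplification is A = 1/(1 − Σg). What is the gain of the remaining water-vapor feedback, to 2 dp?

0.55

Amplification A = ΔT/ΔT₀ = 20/6.76 = 2.959.
Total gain g = 1 − 1/A = 1 − 1/2.959 = 0.662.
Known gains sum to -0.0406 + 0.22 − 0.068 = 0.1114.
g_wv = 0.662 − 0.1114 = 0.55.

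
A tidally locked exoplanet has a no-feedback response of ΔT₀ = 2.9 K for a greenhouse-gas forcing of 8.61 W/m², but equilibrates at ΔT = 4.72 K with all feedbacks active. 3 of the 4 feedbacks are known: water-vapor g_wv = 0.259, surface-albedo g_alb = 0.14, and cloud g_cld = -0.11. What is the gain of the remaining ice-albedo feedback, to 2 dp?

Amplification A = ΔT/ΔT₀ = 4.72/2.9 = 1.628.
Total gain g = 1 − 1/A = 1 − 1/1.628 = 0.3857.
Known gains sum to 0.259 + 0.14 − 0.11 = 0.289.
g_ice = 0.3857 − 0.289 = 0.10.

0.10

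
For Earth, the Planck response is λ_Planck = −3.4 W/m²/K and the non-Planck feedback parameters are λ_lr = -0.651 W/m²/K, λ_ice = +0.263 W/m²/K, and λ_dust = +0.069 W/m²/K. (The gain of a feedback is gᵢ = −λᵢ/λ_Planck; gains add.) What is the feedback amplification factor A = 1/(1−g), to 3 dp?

0.914

Convert to gains: g_lr = -0.651/3.4 = -0.1915; g_ice = 0.263/3.4 = 0.07735; g_dust = 0.069/3.4 = 0.02029.
Total gain g = -0.09386.
A = 1/(1 + 0.09386) = 0.914.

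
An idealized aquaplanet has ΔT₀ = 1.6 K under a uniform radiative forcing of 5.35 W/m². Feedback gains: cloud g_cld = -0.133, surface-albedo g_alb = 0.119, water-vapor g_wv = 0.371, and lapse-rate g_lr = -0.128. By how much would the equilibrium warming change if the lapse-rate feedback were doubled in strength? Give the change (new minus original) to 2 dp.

Original: g = 0.229, ΔT = 1.6/(1−0.229) = 2.0752 K.
With doubled lapse-rate: g' = 0.101, ΔT' = 1.6/(1−0.101) = 1.7798 K.
Change = 1.7798 − 2.0752 = -0.30 K.

-0.30 K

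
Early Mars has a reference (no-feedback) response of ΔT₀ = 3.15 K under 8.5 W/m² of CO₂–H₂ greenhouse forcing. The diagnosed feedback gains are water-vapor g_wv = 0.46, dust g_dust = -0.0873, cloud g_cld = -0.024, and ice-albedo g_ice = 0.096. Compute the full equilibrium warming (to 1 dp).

5.7 K

Total gain g = 0.46 − 0.0873 − 0.024 + 0.096 = 0.4447.
Amplification A = 1/(1 − 0.4447) = 1.801.
ΔT = 3.15 × 1.801 = 5.7 K.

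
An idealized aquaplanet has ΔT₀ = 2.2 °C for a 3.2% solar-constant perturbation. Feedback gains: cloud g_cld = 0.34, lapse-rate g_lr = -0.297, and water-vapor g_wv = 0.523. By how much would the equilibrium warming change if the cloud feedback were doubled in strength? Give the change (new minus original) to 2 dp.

Original: g = 0.566, ΔT = 2.2/(1−0.566) = 5.0691 °C.
With doubled cloud: g' = 0.906, ΔT' = 2.2/(1−0.906) = 23.4043 °C.
Change = 23.4043 − 5.0691 = 18.34 °C.

18.34 °C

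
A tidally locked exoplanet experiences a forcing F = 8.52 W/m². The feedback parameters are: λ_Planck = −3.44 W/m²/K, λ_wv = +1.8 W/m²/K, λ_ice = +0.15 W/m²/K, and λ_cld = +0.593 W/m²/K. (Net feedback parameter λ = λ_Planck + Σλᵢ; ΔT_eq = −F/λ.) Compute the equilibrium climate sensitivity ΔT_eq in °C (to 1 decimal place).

Net feedback parameter λ = (−3.44) + (+1.8) + (+0.15) + (+0.593) = -0.897 W/m²/K.
ΔT = −F/λ = −8.52/(-0.897) = 9.5 °C.

9.5 °C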